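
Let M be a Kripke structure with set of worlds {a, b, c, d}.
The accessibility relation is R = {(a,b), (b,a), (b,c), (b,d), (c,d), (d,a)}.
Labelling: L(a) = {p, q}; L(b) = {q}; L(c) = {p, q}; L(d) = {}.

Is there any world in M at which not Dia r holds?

Yes

Let φ = not Dia r. Evaluate φ at each world:
  a (successors {b}): φ is true.
  b (successors {a, c, d}): φ is true.
  c (successors {d}): φ is true.
  d (successors {a}): φ is true.
Detail at a (witness):
  At a: Dia r is false, so not Dia r is true.
    At a: Dia r requires r at some successor in {b}.
      At b: r is false.
    So Dia r is false at a.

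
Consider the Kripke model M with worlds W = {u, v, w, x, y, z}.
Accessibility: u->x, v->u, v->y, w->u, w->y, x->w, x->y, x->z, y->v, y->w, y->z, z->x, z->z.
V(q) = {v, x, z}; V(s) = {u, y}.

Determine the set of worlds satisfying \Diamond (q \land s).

none

Let φ = \Diamond (q \land s). Evaluate φ at each world:
  u (successors {x}): φ is false.
  v (successors {u, y}): φ is false.
  w (successors {u, y}): φ is false.
  x (successors {w, y, z}): φ is false.
  y (successors {v, w, z}): φ is false.
  z (successors {x, z}): φ is false.
For instance, at u:
  At u: \Diamond (q \land s) requires q \land s at some successor in {x}.
    At x: q \land s is false.
  So \Diamond (q \land s) is false at u.
Satisfying worlds: none.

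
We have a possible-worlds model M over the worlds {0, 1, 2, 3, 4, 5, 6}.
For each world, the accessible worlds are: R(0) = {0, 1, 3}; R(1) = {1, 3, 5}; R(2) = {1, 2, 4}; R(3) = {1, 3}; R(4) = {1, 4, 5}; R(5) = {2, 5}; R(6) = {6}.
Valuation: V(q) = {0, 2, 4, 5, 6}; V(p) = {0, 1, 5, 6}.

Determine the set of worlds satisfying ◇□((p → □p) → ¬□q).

Recall that □ψ holds at a world iff ψ holds at every accessible world, and ◇ψ holds iff ψ holds at some accessible world.
Let φ = ◇□((p → □p) → ¬□q). Evaluate φ at each world:
  0 (successors {0, 1, 3}): φ is true.
  1 (successors {1, 3, 5}): φ is true.
  2 (successors {1, 2, 4}): φ is true.
  3 (successors {1, 3}): φ is true.
  4 (successors {1, 4, 5}): φ is true.
  5 (successors {2, 5}): φ is true.
  6 (successors {6}): φ is false.
For instance, at 0:
  At 0: ◇□((p → □p) → ¬□q) requires □((p → □p) → ¬□q) at some successor in {0, 1, 3}.
    □((p → □p) → ¬□q) holds at 0, so ◇□((p → □p) → ¬□q) is true at 0.
      At 0: □((p → □p) → ¬□q) requires (p → □p) → ¬□q at every successor {0, 1, 3}.
        At 0: (p → □p) → ¬□q is true.
        At 1: (p → □p) → ¬□q is true.
        At 3: (p → □p) → ¬□q is true.
      So □((p → □p) → ¬□q) is true at 0.
Satisfying worlds: {0, 1, 2, 3, 4, 5}

0, 1, 2, 3, 4, 5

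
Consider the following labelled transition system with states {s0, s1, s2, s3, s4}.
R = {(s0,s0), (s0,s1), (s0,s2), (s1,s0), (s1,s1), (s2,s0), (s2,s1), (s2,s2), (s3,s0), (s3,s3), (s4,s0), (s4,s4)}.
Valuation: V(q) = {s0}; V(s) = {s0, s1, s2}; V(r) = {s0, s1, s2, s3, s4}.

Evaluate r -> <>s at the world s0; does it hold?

Yes

At s0: r is true, <>s is true, so r -> <>s is true.
  At s0: <>s requires s at some successor in {s0, s1, s2}.
    s holds at s0, so <>s is true at s0.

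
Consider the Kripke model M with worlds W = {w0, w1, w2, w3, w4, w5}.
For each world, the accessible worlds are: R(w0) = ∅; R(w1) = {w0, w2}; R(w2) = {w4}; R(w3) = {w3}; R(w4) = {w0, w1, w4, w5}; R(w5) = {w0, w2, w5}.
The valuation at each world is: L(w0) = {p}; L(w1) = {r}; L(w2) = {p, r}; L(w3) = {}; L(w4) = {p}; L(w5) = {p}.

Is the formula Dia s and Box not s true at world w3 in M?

No

At w3: Dia s is false, Box not s is true, so Dia s and Box not s is false.
  At w3: Dia s requires s at some successor in {w3}.
    At w3: s is false.
  So Dia s is false at w3.
  At w3: Box not s requires not s at every successor {w3}.
    At w3: not s is true.
  So Box not s is true at w3.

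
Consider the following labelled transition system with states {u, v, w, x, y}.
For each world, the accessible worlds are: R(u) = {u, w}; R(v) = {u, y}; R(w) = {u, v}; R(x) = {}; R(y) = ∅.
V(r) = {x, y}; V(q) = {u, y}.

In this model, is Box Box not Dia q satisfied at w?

Recall that Box ψ holds at a world iff ψ holds at every accessible world, and Dia ψ holds iff ψ holds at some accessible world.
At w: Box Box not Dia q requires Box not Dia q at every successor {u, v}.
  Box not Dia q fails at u, so Box Box not Dia q is false at w.
    At u: Box not Dia q requires not Dia q at every successor {u, w}.
      not Dia q fails at u, so Box not Dia q is false at u.

No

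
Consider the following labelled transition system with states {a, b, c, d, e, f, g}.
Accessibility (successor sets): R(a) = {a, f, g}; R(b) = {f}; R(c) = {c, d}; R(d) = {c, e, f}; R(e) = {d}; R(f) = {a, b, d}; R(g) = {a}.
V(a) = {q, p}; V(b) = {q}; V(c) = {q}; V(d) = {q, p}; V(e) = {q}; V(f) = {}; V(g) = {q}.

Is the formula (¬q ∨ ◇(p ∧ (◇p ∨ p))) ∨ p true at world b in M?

No

At b: ¬q ∨ ◇(p ∧ (◇p ∨ p)) is false, p is false, so (¬q ∨ ◇(p ∧ (◇p ∨ p))) ∨ p is false.
  At b: ¬q is false, ◇(p ∧ (◇p ∨ p)) is false, so ¬q ∨ ◇(p ∧ (◇p ∨ p)) is false.
    At b: ◇(p ∧ (◇p ∨ p)) requires p ∧ (◇p ∨ p) at some successor in {f}.
      At f: p ∧ (◇p ∨ p) is false.
    So ◇(p ∧ (◇p ∨ p)) is false at b.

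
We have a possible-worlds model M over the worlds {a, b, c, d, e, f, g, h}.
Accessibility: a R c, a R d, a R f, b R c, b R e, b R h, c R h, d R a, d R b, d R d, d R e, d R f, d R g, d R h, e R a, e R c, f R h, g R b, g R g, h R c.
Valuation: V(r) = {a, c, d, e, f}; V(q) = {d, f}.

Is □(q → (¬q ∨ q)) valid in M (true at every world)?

Yes

Let φ = □(q → (¬q ∨ q)). Evaluate φ at each world:
  a (successors {c, d, f}): φ is true.
  b (successors {c, e, h}): φ is true.
  c (successors {h}): φ is true.
  d (successors {a, b, d, e, f, g, h}): φ is true.
  e (successors {a, c}): φ is true.
  f (successors {h}): φ is true.
  g (successors {b, g}): φ is true.
  h (successors {c}): φ is true.
For instance, at e:
  At e: □(q → (¬q ∨ q)) requires q → (¬q ∨ q) at every successor {a, c}.
    At a: q → (¬q ∨ q) is true.
    At c: q → (¬q ∨ q) is true.
  So □(q → (¬q ∨ q)) is true at e.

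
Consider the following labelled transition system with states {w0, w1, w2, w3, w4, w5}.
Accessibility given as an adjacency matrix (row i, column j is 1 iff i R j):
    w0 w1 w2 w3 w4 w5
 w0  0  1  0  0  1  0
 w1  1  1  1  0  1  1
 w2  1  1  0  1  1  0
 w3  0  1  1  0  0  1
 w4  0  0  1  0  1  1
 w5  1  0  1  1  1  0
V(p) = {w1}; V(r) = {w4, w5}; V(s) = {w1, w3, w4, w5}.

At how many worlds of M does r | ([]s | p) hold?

Let φ = r | ([]s | p). Evaluate φ at each world:
  w0 (successors {w1, w4}): φ is true.
  w1 (successors {w0, w1, w2, w4, w5}): φ is true.
  w2 (successors {w0, w1, w3, w4}): φ is false.
  w3 (successors {w1, w2, w5}): φ is false.
  w4 (successors {w2, w4, w5}): φ is true.
  w5 (successors {w0, w2, w3, w4}): φ is true.
For instance, at w5:
  At w5: r is true, []s | p is false, so r | ([]s | p) is true.
    At w5: []s is false, p is false, so []s | p is false.
      At w5: []s requires s at every successor {w0, w2, w3, w4}.
        s fails at w0, so []s is false at w5.
Satisfying worlds: {w0, w1, w4, w5}

4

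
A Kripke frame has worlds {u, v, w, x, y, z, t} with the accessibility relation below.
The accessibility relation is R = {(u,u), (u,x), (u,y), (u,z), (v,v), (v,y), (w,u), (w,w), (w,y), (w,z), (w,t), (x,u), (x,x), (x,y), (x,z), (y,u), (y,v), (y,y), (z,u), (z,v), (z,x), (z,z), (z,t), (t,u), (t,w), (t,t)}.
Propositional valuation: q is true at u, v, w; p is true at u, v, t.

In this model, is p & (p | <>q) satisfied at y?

No

At y: p is false, p | <>q is true, so p & (p | <>q) is false.
  At y: p is false, <>q is true, so p | <>q is true.
    At y: <>q requires q at some successor in {u, v, y}.
      q holds at u, so <>q is true at y.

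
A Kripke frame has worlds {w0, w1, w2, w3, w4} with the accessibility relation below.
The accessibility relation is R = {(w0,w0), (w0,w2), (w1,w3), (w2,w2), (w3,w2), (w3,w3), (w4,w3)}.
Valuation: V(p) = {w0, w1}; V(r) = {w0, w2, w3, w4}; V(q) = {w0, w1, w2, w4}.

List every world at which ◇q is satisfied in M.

Let φ = ◇q. Evaluate φ at each world:
  w0 (successors {w0, w2}): φ is true.
  w1 (successors {w3}): φ is false.
  w2 (successors {w2}): φ is true.
  w3 (successors {w2, w3}): φ is true.
  w4 (successors {w3}): φ is false.
For instance, at w0:
  At w0: ◇q requires q at some successor in {w0, w2}.
    q holds at w0, so ◇q is true at w0.
Satisfying worlds: {w0, w2, w3}

w0, w2, w3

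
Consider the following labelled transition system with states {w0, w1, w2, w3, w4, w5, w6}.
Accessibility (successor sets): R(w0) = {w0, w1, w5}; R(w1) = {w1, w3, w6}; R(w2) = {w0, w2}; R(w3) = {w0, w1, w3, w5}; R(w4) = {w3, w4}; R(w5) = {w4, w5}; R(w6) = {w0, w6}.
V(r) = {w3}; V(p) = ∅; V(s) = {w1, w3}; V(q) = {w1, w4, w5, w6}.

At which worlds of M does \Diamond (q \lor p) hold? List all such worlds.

Let φ = \Diamond (q \lor p). Evaluate φ at each world:
  w0 (successors {w0, w1, w5}): φ is true.
  w1 (successors {w1, w3, w6}): φ is true.
  w2 (successors {w0, w2}): φ is false.
  w3 (successors {w0, w1, w3, w5}): φ is true.
  w4 (successors {w3, w4}): φ is true.
  w5 (successors {w4, w5}): φ is true.
  w6 (successors {w0, w6}): φ is true.
For instance, at w0:
  At w0: \Diamond (q \lor p) requires q \lor p at some successor in {w0, w1, w5}.
    q \lor p holds at w1, so \Diamond (q \lor p) is true at w0.
Satisfying worlds: {w0, w1, w3, w4, w5, w6}

w0, w1, w3, w4, w5, w6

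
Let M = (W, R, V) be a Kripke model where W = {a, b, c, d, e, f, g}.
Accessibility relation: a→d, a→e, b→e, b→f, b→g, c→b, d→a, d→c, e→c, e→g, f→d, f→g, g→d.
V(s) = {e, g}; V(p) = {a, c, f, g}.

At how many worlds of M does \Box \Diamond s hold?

1

Let φ = \Box \Diamond s. Evaluate φ at each world:
  a (successors {d, e}): φ is false.
  b (successors {e, f, g}): φ is false.
  c (successors {b}): φ is true.
  d (successors {a, c}): φ is false.
  e (successors {c, g}): φ is false.
  f (successors {d, g}): φ is false.
  g (successors {d}): φ is false.
For instance, at b:
  At b: \Box \Diamond s requires \Diamond s at every successor {e, f, g}.
    \Diamond s fails at g, so \Box \Diamond s is false at b.
      At g: \Diamond s requires s at some successor in {d}.
        At d: s is false.
      So \Diamond s is false at g.
Satisfying worlds: {c}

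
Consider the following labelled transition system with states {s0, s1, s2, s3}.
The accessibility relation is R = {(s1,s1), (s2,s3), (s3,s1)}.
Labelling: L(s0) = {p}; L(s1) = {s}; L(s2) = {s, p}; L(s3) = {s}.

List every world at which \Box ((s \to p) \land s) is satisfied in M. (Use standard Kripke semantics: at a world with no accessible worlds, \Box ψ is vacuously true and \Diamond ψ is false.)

Let φ = \Box ((s \to p) \land s). Evaluate φ at each world:
  s0 (successors ∅): φ is true.
  s1 (successors {s1}): φ is false.
  s2 (successors {s3}): φ is false.
  s3 (successors {s1}): φ is false.
For instance, at s1:
  At s1: \Box ((s \to p) \land s) requires (s \to p) \land s at every successor {s1}.
    (s \to p) \land s fails at s1, so \Box ((s \to p) \land s) is false at s1.
Satisfying worlds: {s0}

s0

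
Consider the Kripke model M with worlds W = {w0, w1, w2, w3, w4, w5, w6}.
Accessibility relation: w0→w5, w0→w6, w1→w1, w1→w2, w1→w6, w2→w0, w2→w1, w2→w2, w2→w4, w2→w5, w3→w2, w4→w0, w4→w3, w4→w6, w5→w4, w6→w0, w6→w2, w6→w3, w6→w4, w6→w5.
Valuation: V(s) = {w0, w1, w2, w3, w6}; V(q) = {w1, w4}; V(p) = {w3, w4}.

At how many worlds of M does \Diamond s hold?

Let φ = \Diamond s. Evaluate φ at each world:
  w0 (successors {w5, w6}): φ is true.
  w1 (successors {w1, w2, w6}): φ is true.
  w2 (successors {w0, w1, w2, w4, w5}): φ is true.
  w3 (successors {w2}): φ is true.
  w4 (successors {w0, w3, w6}): φ is true.
  w5 (successors {w4}): φ is false.
  w6 (successors {w0, w2, w3, w4, w5}): φ is true.
For instance, at w0:
  At w0: \Diamond s requires s at some successor in {w5, w6}.
    s holds at w6, so \Diamond s is true at w0.
Satisfying worlds: {w0, w1, w2, w3, w4, w6}

6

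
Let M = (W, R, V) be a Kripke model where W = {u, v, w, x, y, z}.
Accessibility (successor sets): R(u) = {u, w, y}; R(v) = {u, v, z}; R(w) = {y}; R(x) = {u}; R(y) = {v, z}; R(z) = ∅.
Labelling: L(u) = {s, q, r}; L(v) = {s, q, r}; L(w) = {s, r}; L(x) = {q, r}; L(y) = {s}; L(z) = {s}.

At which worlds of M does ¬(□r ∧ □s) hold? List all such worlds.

Let φ = ¬(□r ∧ □s). Evaluate φ at each world:
  u (successors {u, w, y}): φ is true.
  v (successors {u, v, z}): φ is true.
  w (successors {y}): φ is true.
  x (successors {u}): φ is false.
  y (successors {v, z}): φ is true.
  z (successors ∅): φ is false.
For instance, at x:
  At x: □r ∧ □s is true, so ¬(□r ∧ □s) is false.
    At x: □r is true, □s is true, so □r ∧ □s is true.
      At x: □r requires r at every successor {u}.
        At u: r is true.
      So □r is true at x.
      At x: □s requires s at every successor {u}.
        At u: s is true.
      So □s is true at x.
Satisfying worlds: {u, v, w, y}

u, v, w, y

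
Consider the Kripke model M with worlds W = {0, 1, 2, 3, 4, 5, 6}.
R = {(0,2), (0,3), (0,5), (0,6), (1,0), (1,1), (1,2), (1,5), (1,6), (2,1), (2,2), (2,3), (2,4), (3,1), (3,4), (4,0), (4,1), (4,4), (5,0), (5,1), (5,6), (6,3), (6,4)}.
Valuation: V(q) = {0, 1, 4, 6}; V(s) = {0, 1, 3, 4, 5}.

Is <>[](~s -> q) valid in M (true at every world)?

Yes

Let φ = <>[](~s -> q). Evaluate φ at each world:
  0 (successors {2, 3, 5, 6}): φ is true.
  1 (successors {0, 1, 2, 5, 6}): φ is true.
  2 (successors {1, 2, 3, 4}): φ is true.
  3 (successors {1, 4}): φ is true.
  4 (successors {0, 1, 4}): φ is true.
  5 (successors {0, 1, 6}): φ is true.
  6 (successors {3, 4}): φ is true.
For instance, at 1:
  At 1: <>[](~s -> q) requires [](~s -> q) at some successor in {0, 1, 2, 5, 6}.
    [](~s -> q) holds at 5, so <>[](~s -> q) is true at 1.
      At 5: [](~s -> q) requires ~s -> q at every successor {0, 1, 6}.
        At 0: ~s -> q is true.
        At 1: ~s -> q is true.
        At 6: ~s -> q is true.
      So [](~s -> q) is true at 5.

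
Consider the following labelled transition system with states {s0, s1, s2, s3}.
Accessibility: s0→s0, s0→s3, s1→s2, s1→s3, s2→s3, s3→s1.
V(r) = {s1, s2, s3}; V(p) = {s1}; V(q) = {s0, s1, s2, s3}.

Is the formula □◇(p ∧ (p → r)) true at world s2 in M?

Yes

At s2: □◇(p ∧ (p → r)) requires ◇(p ∧ (p → r)) at every successor {s3}.
    At s3: ◇(p ∧ (p → r)) requires p ∧ (p → r) at some successor in {s1}.
      p ∧ (p → r) holds at s1, so ◇(p ∧ (p → r)) is true at s3.
So □◇(p ∧ (p → r)) is true at s2.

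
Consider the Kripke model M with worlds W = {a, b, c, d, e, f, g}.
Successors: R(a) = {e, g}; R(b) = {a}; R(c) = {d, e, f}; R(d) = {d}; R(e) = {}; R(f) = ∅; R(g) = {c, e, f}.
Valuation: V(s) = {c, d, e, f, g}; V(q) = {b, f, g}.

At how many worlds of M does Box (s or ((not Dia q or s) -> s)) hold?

7

Recall that Box ψ holds at a world iff ψ holds at every accessible world, and Dia ψ holds iff ψ holds at some accessible world.
Let φ = Box (s or ((not Dia q or s) -> s)). Evaluate φ at each world:
  a (successors {e, g}): φ is true.
  b (successors {a}): φ is true.
  c (successors {d, e, f}): φ is true.
  d (successors {d}): φ is true.
  e (successors ∅): φ is true.
  f (successors ∅): φ is true.
  g (successors {c, e, f}): φ is true.
For instance, at d:
  At d: Box (s or ((not Dia q or s) -> s)) requires s or ((not Dia q or s) -> s) at every successor {d}.
      At d: s is true, (not Dia q or s) -> s is true, so s or ((not Dia q or s) -> s) is true.
  So Box (s or ((not Dia q or s) -> s)) is true at d.
Satisfying worlds: {a, b, c, d, e, f, g}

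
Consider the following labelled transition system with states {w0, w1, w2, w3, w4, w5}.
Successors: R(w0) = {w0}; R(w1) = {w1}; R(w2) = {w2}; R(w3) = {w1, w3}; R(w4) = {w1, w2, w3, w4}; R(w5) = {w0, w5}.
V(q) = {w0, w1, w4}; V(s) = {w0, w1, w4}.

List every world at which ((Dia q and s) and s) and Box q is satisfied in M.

w0, w1

Recall that Box ψ holds at a world iff ψ holds at every accessible world, and Dia ψ holds iff ψ holds at some accessible world.
Let φ = ((Dia q and s) and s) and Box q. Evaluate φ at each world:
  w0 (successors {w0}): φ is true.
  w1 (successors {w1}): φ is true.
  w2 (successors {w2}): φ is false.
  w3 (successors {w1, w3}): φ is false.
  w4 (successors {w1, w2, w3, w4}): φ is false.
  w5 (successors {w0, w5}): φ is false.
For instance, at w4:
  At w4: (Dia q and s) and s is true, Box q is false, so ((Dia q and s) and s) and Box q is false.
    At w4: Dia q and s is true, s is true, so (Dia q and s) and s is true.
      At w4: Dia q is true, s is true, so Dia q and s is true.
    At w4: Box q requires q at every successor {w1, w2, w3, w4}.
      q fails at w2, so Box q is false at w4.
Satisfying worlds: {w0, w1}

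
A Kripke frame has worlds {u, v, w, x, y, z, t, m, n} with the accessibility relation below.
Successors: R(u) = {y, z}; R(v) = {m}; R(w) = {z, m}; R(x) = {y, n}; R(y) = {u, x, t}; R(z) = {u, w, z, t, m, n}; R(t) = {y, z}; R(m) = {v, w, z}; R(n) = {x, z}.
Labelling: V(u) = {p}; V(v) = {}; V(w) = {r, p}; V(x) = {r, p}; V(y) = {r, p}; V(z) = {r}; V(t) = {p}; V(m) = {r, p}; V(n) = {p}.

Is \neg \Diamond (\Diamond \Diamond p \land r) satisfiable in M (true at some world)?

Let φ = \neg \Diamond (\Diamond \Diamond p \land r). Evaluate φ at each world:
  u (successors {y, z}): φ is false.
  v (successors {m}): φ is false.
  w (successors {z, m}): φ is false.
  x (successors {y, n}): φ is false.
  y (successors {u, x, t}): φ is false.
  z (successors {u, w, z, t, m, n}): φ is false.
  t (successors {y, z}): φ is false.
  m (successors {v, w, z}): φ is false.
  n (successors {x, z}): φ is false.
For instance, at t:
  At t: \Diamond (\Diamond \Diamond p \land r) is true, so \neg \Diamond (\Diamond \Diamond p \land r) is false.
    At t: \Diamond (\Diamond \Diamond p \land r) requires \Diamond \Diamond p \land r at some successor in {y, z}.
      \Diamond \Diamond p \land r holds at y, so \Diamond (\Diamond \Diamond p \land r) is true at t.

No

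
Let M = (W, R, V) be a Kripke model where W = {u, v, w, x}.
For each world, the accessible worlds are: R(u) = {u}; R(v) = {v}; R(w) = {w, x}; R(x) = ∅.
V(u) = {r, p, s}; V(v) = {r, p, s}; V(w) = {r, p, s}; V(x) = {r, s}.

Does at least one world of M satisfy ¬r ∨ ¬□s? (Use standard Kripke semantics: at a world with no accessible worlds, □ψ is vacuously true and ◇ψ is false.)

No

Let φ = ¬r ∨ ¬□s. Evaluate φ at each world:
  u (successors {u}): φ is false.
  v (successors {v}): φ is false.
  w (successors {w, x}): φ is false.
  x (successors ∅): φ is false.
For instance, at u:
  At u: ¬r is false, ¬□s is false, so ¬r ∨ ¬□s is false.
    At u: □s is true, so ¬□s is false.
      At u: □s requires s at every successor {u}.
        At u: s is true.
      So □s is true at u.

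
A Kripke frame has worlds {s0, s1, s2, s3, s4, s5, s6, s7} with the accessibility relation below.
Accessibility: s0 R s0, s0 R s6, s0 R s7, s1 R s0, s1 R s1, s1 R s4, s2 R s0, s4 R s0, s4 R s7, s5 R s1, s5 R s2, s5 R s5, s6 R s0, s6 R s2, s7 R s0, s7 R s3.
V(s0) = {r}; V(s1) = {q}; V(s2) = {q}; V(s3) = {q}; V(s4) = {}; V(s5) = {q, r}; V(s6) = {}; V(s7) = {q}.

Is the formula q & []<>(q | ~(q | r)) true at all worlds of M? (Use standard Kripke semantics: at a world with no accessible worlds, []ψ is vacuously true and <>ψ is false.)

No

Let φ = q & []<>(q | ~(q | r)). Evaluate φ at each world:
  s0 (successors {s0, s6, s7}): φ is false.
  s1 (successors {s0, s1, s4}): φ is true.
  s2 (successors {s0}): φ is true.
  s3 (successors ∅): φ is true.
  s4 (successors {s0, s7}): φ is false.
  s5 (successors {s1, s2, s5}): φ is false.
  s6 (successors {s0, s2}): φ is false.
  s7 (successors {s0, s3}): φ is false.
Detail at s0 (counterexample):
  At s0: q is false, []<>(q | ~(q | r)) is true, so q & []<>(q | ~(q | r)) is false.
    At s0: []<>(q | ~(q | r)) requires <>(q | ~(q | r)) at every successor {s0, s6, s7}.
      At s0: <>(q | ~(q | r)) is true.
      At s6: <>(q | ~(q | r)) is true.
      At s7: <>(q | ~(q | r)) is true.
    So []<>(q | ~(q | r)) is true at s0.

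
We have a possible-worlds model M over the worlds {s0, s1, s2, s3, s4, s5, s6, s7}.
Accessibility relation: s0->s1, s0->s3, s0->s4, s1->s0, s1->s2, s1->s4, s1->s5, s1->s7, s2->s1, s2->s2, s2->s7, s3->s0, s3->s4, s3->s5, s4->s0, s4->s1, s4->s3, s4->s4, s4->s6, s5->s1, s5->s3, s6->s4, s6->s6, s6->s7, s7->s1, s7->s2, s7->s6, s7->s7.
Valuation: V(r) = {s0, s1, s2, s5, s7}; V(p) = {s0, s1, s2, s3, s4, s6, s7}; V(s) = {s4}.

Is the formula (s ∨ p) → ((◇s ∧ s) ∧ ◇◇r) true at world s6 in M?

No

At s6: s ∨ p is true, (◇s ∧ s) ∧ ◇◇r is false, so (s ∨ p) → ((◇s ∧ s) ∧ ◇◇r) is false.
  At s6: ◇s ∧ s is false, ◇◇r is true, so (◇s ∧ s) ∧ ◇◇r is false.
    At s6: ◇s is true, s is false, so ◇s ∧ s is false.
      At s6: ◇s requires s at some successor in {s4, s6, s7}.
        s holds at s4, so ◇s is true at s6.
    At s6: ◇◇r requires ◇r at some successor in {s4, s6, s7}.
      ◇r holds at s4, so ◇◇r is true at s6.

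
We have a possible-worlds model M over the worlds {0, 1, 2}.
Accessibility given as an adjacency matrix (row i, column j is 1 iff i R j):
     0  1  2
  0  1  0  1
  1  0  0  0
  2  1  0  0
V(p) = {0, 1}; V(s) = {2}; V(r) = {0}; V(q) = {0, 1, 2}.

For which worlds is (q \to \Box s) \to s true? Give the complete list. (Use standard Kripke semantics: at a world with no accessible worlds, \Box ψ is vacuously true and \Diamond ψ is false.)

0, 2

Let φ = (q \to \Box s) \to s. Evaluate φ at each world:
  0 (successors {0, 2}): φ is true.
  1 (successors ∅): φ is false.
  2 (successors {0}): φ is true.
For instance, at 0:
  At 0: q \to \Box s is false, s is false, so (q \to \Box s) \to s is true.
    At 0: q is true, \Box s is false, so q \to \Box s is false.
      At 0: \Box s requires s at every successor {0, 2}.
        s fails at 0, so \Box s is false at 0.
Satisfying worlds: {0, 2}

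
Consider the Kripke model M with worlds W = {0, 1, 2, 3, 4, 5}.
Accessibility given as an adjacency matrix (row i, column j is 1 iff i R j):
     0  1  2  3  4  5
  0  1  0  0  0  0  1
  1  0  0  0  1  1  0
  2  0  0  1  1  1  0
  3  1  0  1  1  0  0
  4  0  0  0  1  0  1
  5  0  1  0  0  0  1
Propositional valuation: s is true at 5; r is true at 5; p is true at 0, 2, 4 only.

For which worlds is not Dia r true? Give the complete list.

1, 2, 3

Let φ = not Dia r. Evaluate φ at each world:
  0 (successors {0, 5}): φ is false.
  1 (successors {3, 4}): φ is true.
  2 (successors {2, 3, 4}): φ is true.
  3 (successors {0, 2, 3}): φ is true.
  4 (successors {3, 5}): φ is false.
  5 (successors {1, 5}): φ is false.
For instance, at 5:
  At 5: Dia r is true, so not Dia r is false.
    At 5: Dia r requires r at some successor in {1, 5}.
      r holds at 5, so Dia r is true at 5.
Satisfying worlds: {1, 2, 3}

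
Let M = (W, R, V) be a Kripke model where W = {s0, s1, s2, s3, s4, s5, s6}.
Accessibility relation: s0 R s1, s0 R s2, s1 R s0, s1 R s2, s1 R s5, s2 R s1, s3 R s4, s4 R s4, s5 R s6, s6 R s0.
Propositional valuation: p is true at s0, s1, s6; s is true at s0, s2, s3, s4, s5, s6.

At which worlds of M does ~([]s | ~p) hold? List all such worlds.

s0

Recall that []ψ holds at a world iff ψ holds at every accessible world, and <>ψ holds iff ψ holds at some accessible world.
Let φ = ~([]s | ~p). Evaluate φ at each world:
  s0 (successors {s1, s2}): φ is true.
  s1 (successors {s0, s2, s5}): φ is false.
  s2 (successors {s1}): φ is false.
  s3 (successors {s4}): φ is false.
  s4 (successors {s4}): φ is false.
  s5 (successors {s6}): φ is false.
  s6 (successors {s0}): φ is false.
For instance, at s6:
  At s6: []s | ~p is true, so ~([]s | ~p) is false.
    At s6: []s is true, ~p is false, so []s | ~p is true.
      At s6: []s requires s at every successor {s0}.
        At s0: s is true.
      So []s is true at s6.
Satisfying worlds: {s0}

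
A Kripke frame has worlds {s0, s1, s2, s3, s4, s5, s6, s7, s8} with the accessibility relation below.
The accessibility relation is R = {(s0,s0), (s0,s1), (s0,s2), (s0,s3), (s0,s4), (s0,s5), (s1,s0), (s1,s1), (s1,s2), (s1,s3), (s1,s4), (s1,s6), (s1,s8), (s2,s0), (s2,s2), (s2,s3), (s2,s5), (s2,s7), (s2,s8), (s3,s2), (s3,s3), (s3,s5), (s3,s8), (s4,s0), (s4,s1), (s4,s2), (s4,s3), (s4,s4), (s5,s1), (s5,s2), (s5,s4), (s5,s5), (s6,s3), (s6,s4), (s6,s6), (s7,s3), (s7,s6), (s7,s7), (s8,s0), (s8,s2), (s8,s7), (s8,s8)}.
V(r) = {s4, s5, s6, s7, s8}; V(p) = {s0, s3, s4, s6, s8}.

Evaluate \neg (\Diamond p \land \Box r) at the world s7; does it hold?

At s7: \Diamond p \land \Box r is false, so \neg (\Diamond p \land \Box r) is true.
  At s7: \Diamond p is true, \Box r is false, so \Diamond p \land \Box r is false.
    At s7: \Diamond p requires p at some successor in {s3, s6, s7}.
      p holds at s3, so \Diamond p is true at s7.
    At s7: \Box r requires r at every successor {s3, s6, s7}.
      r fails at s3, so \Box r is false at s7.

Yes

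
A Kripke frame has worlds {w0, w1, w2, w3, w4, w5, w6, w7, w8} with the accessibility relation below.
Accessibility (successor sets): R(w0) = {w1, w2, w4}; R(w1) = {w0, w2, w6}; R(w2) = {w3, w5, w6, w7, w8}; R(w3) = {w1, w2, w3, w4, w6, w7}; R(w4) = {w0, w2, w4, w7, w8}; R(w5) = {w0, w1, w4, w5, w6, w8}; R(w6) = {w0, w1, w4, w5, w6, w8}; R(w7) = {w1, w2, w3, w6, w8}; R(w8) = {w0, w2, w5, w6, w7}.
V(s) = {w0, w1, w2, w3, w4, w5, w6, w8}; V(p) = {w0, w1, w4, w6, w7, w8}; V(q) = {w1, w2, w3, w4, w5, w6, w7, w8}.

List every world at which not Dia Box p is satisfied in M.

w0, w1, w2, w3, w4, w5, w6, w7, w8

Recall that Box ψ holds at a world iff ψ holds at every accessible world, and Dia ψ holds iff ψ holds at some accessible world.
Let φ = not Dia Box p. Evaluate φ at each world:
  w0 (successors {w1, w2, w4}): φ is true.
  w1 (successors {w0, w2, w6}): φ is true.
  w2 (successors {w3, w5, w6, w7, w8}): φ is true.
  w3 (successors {w1, w2, w3, w4, w6, w7}): φ is true.
  w4 (successors {w0, w2, w4, w7, w8}): φ is true.
  w5 (successors {w0, w1, w4, w5, w6, w8}): φ is true.
  w6 (successors {w0, w1, w4, w5, w6, w8}): φ is true.
  w7 (successors {w1, w2, w3, w6, w8}): φ is true.
  w8 (successors {w0, w2, w5, w6, w7}): φ is true.
For instance, at w2:
  At w2: Dia Box p is false, so not Dia Box p is true.
    At w2: Dia Box p requires Box p at some successor in {w3, w5, w6, w7, w8}.
      At w3: Box p is false.
      At w5: Box p is false.
      At w6: Box p is false.
      At w7: Box p is false.
      At w8: Box p is false.
    So Dia Box p is false at w2.
Satisfying worlds: {w0, w1, w2, w3, w4, w5, w6, w7, w8}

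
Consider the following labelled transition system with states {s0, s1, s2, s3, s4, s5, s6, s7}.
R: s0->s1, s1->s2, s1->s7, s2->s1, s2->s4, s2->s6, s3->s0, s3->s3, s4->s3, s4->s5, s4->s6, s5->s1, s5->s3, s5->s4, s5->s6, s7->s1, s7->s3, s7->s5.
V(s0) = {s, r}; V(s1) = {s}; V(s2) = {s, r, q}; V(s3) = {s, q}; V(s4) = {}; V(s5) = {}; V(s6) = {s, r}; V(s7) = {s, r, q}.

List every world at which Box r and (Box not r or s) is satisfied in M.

s1, s6

Let φ = Box r and (Box not r or s). Evaluate φ at each world:
  s0 (successors {s1}): φ is false.
  s1 (successors {s2, s7}): φ is true.
  s2 (successors {s1, s4, s6}): φ is false.
  s3 (successors {s0, s3}): φ is false.
  s4 (successors {s3, s5, s6}): φ is false.
  s5 (successors {s1, s3, s4, s6}): φ is false.
  s6 (successors ∅): φ is true.
  s7 (successors {s1, s3, s5}): φ is false.
For instance, at s5:
  At s5: Box r is false, Box not r or s is false, so Box r and (Box not r or s) is false.
    At s5: Box r requires r at every successor {s1, s3, s4, s6}.
      r fails at s1, so Box r is false at s5.
    At s5: Box not r is false, s is false, so Box not r or s is false.
      At s5: Box not r requires not r at every successor {s1, s3, s4, s6}.
        not r fails at s6, so Box not r is false at s5.
Satisfying worlds: {s1, s6}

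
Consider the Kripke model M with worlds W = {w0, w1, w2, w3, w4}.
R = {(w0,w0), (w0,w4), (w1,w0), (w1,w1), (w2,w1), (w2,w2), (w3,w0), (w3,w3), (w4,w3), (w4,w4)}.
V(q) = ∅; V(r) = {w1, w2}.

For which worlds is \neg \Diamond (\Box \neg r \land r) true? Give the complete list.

w0, w1, w2, w3, w4

Let φ = \neg \Diamond (\Box \neg r \land r). Evaluate φ at each world:
  w0 (successors {w0, w4}): φ is true.
  w1 (successors {w0, w1}): φ is true.
  w2 (successors {w1, w2}): φ is true.
  w3 (successors {w0, w3}): φ is true.
  w4 (successors {w3, w4}): φ is true.
For instance, at w3:
  At w3: \Diamond (\Box \neg r \land r) is false, so \neg \Diamond (\Box \neg r \land r) is true.
    At w3: \Diamond (\Box \neg r \land r) requires \Box \neg r \land r at some successor in {w0, w3}.
      At w0: \Box \neg r \land r is false.
      At w3: \Box \neg r \land r is false.
    So \Diamond (\Box \neg r \land r) is false at w3.
Satisfying worlds: {w0, w1, w2, w3, w4}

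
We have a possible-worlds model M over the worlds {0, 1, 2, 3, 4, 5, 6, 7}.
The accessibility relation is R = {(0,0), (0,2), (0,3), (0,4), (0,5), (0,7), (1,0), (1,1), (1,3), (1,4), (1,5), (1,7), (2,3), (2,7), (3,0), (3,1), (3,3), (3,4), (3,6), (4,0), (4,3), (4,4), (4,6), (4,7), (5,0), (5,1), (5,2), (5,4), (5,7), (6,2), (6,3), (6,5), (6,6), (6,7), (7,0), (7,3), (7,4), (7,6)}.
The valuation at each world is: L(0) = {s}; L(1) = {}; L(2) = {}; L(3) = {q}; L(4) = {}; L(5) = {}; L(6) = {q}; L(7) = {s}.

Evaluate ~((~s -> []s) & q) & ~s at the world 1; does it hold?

At 1: ~((~s -> []s) & q) is true, ~s is true, so ~((~s -> []s) & q) & ~s is true.
  At 1: (~s -> []s) & q is false, so ~((~s -> []s) & q) is true.
    At 1: ~s -> []s is false, q is false, so (~s -> []s) & q is false.
      At 1: ~s is true, []s is false, so ~s -> []s is false.

Yes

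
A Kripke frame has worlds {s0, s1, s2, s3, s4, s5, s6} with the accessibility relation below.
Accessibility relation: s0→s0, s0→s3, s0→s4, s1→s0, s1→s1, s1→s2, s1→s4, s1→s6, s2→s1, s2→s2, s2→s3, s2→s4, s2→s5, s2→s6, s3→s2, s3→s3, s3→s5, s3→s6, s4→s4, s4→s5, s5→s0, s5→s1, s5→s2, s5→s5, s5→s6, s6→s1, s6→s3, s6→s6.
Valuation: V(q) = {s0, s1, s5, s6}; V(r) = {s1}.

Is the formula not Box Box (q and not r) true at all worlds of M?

Yes

Let φ = not Box Box (q and not r). Evaluate φ at each world:
  s0 (successors {s0, s3, s4}): φ is true.
  s1 (successors {s0, s1, s2, s4, s6}): φ is true.
  s2 (successors {s1, s2, s3, s4, s5, s6}): φ is true.
  s3 (successors {s2, s3, s5, s6}): φ is true.
  s4 (successors {s4, s5}): φ is true.
  s5 (successors {s0, s1, s2, s5, s6}): φ is true.
  s6 (successors {s1, s3, s6}): φ is true.
For instance, at s3:
  At s3: Box Box (q and not r) is false, so not Box Box (q and not r) is true.
    At s3: Box Box (q and not r) requires Box (q and not r) at every successor {s2, s3, s5, s6}.
      Box (q and not r) fails at s2, so Box Box (q and not r) is false at s3.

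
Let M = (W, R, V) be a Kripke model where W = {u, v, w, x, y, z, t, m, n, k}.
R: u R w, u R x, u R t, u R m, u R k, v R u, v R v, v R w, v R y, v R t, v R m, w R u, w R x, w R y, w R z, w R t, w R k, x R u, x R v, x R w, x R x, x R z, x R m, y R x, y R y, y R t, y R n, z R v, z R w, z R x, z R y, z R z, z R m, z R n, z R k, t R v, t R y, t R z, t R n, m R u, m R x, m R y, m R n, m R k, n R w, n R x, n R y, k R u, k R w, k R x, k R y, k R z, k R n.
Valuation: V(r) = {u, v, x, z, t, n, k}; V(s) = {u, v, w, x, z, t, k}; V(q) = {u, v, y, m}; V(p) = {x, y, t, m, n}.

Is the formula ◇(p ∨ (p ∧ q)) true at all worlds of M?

Yes

Recall that ◇ψ holds at a world iff ψ holds at some accessible world.
Let φ = ◇(p ∨ (p ∧ q)). Evaluate φ at each world:
  u (successors {w, x, t, m, k}): φ is true.
  v (successors {u, v, w, y, t, m}): φ is true.
  w (successors {u, x, y, z, t, k}): φ is true.
  x (successors {u, v, w, x, z, m}): φ is true.
  y (successors {x, y, t, n}): φ is true.
  z (successors {v, w, x, y, z, m, n, k}): φ is true.
  t (successors {v, y, z, n}): φ is true.
  m (successors {u, x, y, n, k}): φ is true.
  n (successors {w, x, y}): φ is true.
  k (successors {u, w, x, y, z, n}): φ is true.
For instance, at v:
  At v: ◇(p ∨ (p ∧ q)) requires p ∨ (p ∧ q) at some successor in {u, v, w, y, t, m}.
    p ∨ (p ∧ q) holds at y, so ◇(p ∨ (p ∧ q)) is true at v.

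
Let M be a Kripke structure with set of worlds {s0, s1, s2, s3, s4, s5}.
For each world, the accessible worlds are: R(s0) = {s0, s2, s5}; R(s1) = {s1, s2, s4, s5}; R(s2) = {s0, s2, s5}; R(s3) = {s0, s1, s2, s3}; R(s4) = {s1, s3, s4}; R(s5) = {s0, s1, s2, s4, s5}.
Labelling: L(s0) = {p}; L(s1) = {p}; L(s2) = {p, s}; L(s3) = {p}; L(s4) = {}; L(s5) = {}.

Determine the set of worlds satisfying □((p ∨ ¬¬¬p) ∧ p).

Let φ = □((p ∨ ¬¬¬p) ∧ p). Evaluate φ at each world:
  s0 (successors {s0, s2, s5}): φ is false.
  s1 (successors {s1, s2, s4, s5}): φ is false.
  s2 (successors {s0, s2, s5}): φ is false.
  s3 (successors {s0, s1, s2, s3}): φ is true.
  s4 (successors {s1, s3, s4}): φ is false.
  s5 (successors {s0, s1, s2, s4, s5}): φ is false.
For instance, at s0:
  At s0: □((p ∨ ¬¬¬p) ∧ p) requires (p ∨ ¬¬¬p) ∧ p at every successor {s0, s2, s5}.
    (p ∨ ¬¬¬p) ∧ p fails at s5, so □((p ∨ ¬¬¬p) ∧ p) is false at s0.
Satisfying worlds: {s3}

s3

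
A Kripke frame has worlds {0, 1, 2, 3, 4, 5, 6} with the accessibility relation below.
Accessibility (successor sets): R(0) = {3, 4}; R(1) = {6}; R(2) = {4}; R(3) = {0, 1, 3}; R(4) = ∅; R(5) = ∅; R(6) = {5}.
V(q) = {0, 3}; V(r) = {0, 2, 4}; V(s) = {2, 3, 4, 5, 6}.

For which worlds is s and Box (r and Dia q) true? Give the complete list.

4, 5

Let φ = s and Box (r and Dia q). Evaluate φ at each world:
  0 (successors {3, 4}): φ is false.
  1 (successors {6}): φ is false.
  2 (successors {4}): φ is false.
  3 (successors {0, 1, 3}): φ is false.
  4 (successors ∅): φ is true.
  5 (successors ∅): φ is true.
  6 (successors {5}): φ is false.
For instance, at 2:
  At 2: s is true, Box (r and Dia q) is false, so s and Box (r and Dia q) is false.
    At 2: Box (r and Dia q) requires r and Dia q at every successor {4}.
      r and Dia q fails at 4, so Box (r and Dia q) is false at 2.
Satisfying worlds: {4, 5}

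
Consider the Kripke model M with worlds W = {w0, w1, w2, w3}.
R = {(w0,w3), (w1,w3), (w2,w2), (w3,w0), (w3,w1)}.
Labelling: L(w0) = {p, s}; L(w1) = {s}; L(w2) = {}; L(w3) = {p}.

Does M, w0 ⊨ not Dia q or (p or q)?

Yes

At w0: not Dia q is true, p or q is true, so not Dia q or (p or q) is true.
  At w0: Dia q is false, so not Dia q is true.
    At w0: Dia q requires q at some successor in {w3}.
      At w3: q is false.
    So Dia q is false at w0.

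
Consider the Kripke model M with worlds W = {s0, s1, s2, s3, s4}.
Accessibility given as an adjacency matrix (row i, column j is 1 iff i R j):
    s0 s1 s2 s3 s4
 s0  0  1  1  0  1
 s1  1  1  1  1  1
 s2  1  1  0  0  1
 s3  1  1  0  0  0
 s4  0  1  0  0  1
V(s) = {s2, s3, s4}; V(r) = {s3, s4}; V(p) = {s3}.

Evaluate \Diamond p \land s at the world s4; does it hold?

At s4: \Diamond p is false, s is true, so \Diamond p \land s is false.
  At s4: \Diamond p requires p at some successor in {s1, s4}.
    At s1: p is false.
    At s4: p is false.
  So \Diamond p is false at s4.

No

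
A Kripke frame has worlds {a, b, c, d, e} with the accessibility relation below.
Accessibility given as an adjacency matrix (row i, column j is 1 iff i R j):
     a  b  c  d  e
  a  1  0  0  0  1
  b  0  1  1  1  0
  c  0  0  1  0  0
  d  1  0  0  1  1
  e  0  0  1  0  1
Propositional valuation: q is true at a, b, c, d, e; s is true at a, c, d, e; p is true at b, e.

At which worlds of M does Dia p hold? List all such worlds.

Let φ = Dia p. Evaluate φ at each world:
  a (successors {a, e}): φ is true.
  b (successors {b, c, d}): φ is true.
  c (successors {c}): φ is false.
  d (successors {a, d, e}): φ is true.
  e (successors {c, e}): φ is true.
For instance, at d:
  At d: Dia p requires p at some successor in {a, d, e}.
    p holds at e, so Dia p is true at d.
Satisfying worlds: {a, b, d, e}

a, b, d, e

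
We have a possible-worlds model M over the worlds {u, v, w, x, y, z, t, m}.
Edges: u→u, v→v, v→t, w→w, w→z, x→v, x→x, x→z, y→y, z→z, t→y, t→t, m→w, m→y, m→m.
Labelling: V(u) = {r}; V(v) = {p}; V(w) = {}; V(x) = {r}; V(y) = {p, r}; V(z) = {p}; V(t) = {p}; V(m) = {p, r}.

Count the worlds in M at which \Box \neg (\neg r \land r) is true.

Recall that \Box ψ holds at a world iff ψ holds at every accessible world, and \Diamond ψ holds iff ψ holds at some accessible world.
Let φ = \Box \neg (\neg r \land r). Evaluate φ at each world:
  u (successors {u}): φ is true.
  v (successors {v, t}): φ is true.
  w (successors {w, z}): φ is true.
  x (successors {v, x, z}): φ is true.
  y (successors {y}): φ is true.
  z (successors {z}): φ is true.
  t (successors {y, t}): φ is true.
  m (successors {w, y, m}): φ is true.
For instance, at w:
  At w: \Box \neg (\neg r \land r) requires \neg (\neg r \land r) at every successor {w, z}.
    At w: \neg (\neg r \land r) is true.
    At z: \neg (\neg r \land r) is true.
  So \Box \neg (\neg r \land r) is true at w.
Satisfying worlds: {u, v, w, x, y, z, t, m}

8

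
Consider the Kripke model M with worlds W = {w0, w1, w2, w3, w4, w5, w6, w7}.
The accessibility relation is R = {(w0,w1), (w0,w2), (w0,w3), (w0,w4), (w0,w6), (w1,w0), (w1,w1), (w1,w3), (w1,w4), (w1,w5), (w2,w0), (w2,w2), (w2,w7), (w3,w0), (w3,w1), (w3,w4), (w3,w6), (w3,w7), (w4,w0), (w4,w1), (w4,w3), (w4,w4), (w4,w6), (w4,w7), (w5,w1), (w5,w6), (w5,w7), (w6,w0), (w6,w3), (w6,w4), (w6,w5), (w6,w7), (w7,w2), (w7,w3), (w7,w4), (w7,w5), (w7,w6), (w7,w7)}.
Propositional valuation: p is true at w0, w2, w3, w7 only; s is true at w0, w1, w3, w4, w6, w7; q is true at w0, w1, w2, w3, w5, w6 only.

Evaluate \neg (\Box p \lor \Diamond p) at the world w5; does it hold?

At w5: \Box p \lor \Diamond p is true, so \neg (\Box p \lor \Diamond p) is false.
  At w5: \Box p is false, \Diamond p is true, so \Box p \lor \Diamond p is true.
    At w5: \Box p requires p at every successor {w1, w6, w7}.
      p fails at w1, so \Box p is false at w5.
    At w5: \Diamond p requires p at some successor in {w1, w6, w7}.
      p holds at w7, so \Diamond p is true at w5.

No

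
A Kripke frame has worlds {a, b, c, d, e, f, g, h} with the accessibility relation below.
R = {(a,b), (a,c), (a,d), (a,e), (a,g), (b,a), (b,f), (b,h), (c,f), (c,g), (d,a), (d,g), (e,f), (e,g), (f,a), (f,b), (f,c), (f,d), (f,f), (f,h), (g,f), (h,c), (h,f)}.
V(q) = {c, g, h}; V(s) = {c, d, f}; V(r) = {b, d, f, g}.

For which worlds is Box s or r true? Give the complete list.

Let φ = Box s or r. Evaluate φ at each world:
  a (successors {b, c, d, e, g}): φ is false.
  b (successors {a, f, h}): φ is true.
  c (successors {f, g}): φ is false.
  d (successors {a, g}): φ is true.
  e (successors {f, g}): φ is false.
  f (successors {a, b, c, d, f, h}): φ is true.
  g (successors {f}): φ is true.
  h (successors {c, f}): φ is true.
For instance, at f:
  At f: Box s is false, r is true, so Box s or r is true.
    At f: Box s requires s at every successor {a, b, c, d, f, h}.
      s fails at a, so Box s is false at f.
Satisfying worlds: {b, d, f, g, h}

b, d, f, g, h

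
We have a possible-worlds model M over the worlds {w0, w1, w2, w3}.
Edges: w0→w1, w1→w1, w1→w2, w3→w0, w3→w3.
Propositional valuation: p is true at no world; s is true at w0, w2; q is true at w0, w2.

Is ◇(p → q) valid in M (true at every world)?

No

Let φ = ◇(p → q). Evaluate φ at each world:
  w0 (successors {w1}): φ is true.
  w1 (successors {w1, w2}): φ is true.
  w2 (successors ∅): φ is false.
  w3 (successors {w0, w3}): φ is true.
Detail at w2 (counterexample):
  At w2: no accessible worlds, so ◇(p → q) is false.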